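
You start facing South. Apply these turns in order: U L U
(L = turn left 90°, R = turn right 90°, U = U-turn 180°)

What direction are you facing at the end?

Answer: Final heading: East

Derivation:
Start: South
  U (U-turn (180°)) -> North
  L (left (90° counter-clockwise)) -> West
  U (U-turn (180°)) -> East
Final: East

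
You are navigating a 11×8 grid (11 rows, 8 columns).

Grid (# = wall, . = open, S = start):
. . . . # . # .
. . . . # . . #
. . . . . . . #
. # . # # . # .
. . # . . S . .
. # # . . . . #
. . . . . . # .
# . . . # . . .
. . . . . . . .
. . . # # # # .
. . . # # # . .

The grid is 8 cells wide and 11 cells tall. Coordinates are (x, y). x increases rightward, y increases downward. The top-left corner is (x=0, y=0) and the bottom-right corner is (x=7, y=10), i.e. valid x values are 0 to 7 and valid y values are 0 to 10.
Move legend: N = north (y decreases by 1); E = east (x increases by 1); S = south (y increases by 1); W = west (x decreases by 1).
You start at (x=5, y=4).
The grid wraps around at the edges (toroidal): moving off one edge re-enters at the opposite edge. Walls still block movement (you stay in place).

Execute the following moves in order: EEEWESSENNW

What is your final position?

Start: (x=5, y=4)
  E (east): (x=5, y=4) -> (x=6, y=4)
  E (east): (x=6, y=4) -> (x=7, y=4)
  E (east): (x=7, y=4) -> (x=0, y=4)
  W (west): (x=0, y=4) -> (x=7, y=4)
  E (east): (x=7, y=4) -> (x=0, y=4)
  S (south): (x=0, y=4) -> (x=0, y=5)
  S (south): (x=0, y=5) -> (x=0, y=6)
  E (east): (x=0, y=6) -> (x=1, y=6)
  N (north): blocked, stay at (x=1, y=6)
  N (north): blocked, stay at (x=1, y=6)
  W (west): (x=1, y=6) -> (x=0, y=6)
Final: (x=0, y=6)

Answer: Final position: (x=0, y=6)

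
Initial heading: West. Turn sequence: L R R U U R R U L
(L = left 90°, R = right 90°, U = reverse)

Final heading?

Answer: Final heading: West

Derivation:
Start: West
  L (left (90° counter-clockwise)) -> South
  R (right (90° clockwise)) -> West
  R (right (90° clockwise)) -> North
  U (U-turn (180°)) -> South
  U (U-turn (180°)) -> North
  R (right (90° clockwise)) -> East
  R (right (90° clockwise)) -> South
  U (U-turn (180°)) -> North
  L (left (90° counter-clockwise)) -> West
Final: West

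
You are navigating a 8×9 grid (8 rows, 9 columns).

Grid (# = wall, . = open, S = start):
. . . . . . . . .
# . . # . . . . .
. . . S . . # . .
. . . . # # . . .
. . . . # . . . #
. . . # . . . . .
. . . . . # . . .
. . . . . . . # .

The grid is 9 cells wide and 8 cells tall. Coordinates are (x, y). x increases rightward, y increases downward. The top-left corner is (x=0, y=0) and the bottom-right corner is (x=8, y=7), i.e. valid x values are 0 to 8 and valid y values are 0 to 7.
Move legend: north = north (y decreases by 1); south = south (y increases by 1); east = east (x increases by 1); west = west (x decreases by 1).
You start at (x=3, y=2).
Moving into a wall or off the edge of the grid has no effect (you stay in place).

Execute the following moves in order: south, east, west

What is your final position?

Answer: Final position: (x=2, y=3)

Derivation:
Start: (x=3, y=2)
  south (south): (x=3, y=2) -> (x=3, y=3)
  east (east): blocked, stay at (x=3, y=3)
  west (west): (x=3, y=3) -> (x=2, y=3)
Final: (x=2, y=3)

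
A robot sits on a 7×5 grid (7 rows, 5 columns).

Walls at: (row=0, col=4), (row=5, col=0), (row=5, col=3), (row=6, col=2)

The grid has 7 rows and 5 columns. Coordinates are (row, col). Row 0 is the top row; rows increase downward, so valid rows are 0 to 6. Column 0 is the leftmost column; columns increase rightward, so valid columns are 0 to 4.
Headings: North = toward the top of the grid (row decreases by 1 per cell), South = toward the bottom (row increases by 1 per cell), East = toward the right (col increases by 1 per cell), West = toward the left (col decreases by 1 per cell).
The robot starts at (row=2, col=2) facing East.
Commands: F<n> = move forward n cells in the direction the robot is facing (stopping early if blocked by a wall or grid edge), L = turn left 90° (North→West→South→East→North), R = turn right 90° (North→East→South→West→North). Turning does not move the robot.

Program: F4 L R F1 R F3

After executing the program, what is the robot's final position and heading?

Start: (row=2, col=2), facing East
  F4: move forward 2/4 (blocked), now at (row=2, col=4)
  L: turn left, now facing North
  R: turn right, now facing East
  F1: move forward 0/1 (blocked), now at (row=2, col=4)
  R: turn right, now facing South
  F3: move forward 3, now at (row=5, col=4)
Final: (row=5, col=4), facing South

Answer: Final position: (row=5, col=4), facing South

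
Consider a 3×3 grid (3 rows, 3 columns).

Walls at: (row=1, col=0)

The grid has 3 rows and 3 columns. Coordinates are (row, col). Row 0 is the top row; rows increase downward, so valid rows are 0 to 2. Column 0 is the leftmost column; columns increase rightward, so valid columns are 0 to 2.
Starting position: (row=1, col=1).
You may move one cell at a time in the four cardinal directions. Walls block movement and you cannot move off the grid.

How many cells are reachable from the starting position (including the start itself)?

Answer: Reachable cells: 8

Derivation:
BFS flood-fill from (row=1, col=1):
  Distance 0: (row=1, col=1)
  Distance 1: (row=0, col=1), (row=1, col=2), (row=2, col=1)
  Distance 2: (row=0, col=0), (row=0, col=2), (row=2, col=0), (row=2, col=2)
Total reachable: 8 (grid has 8 open cells total)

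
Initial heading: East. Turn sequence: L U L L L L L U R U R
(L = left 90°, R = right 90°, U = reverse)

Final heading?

Start: East
  L (left (90° counter-clockwise)) -> North
  U (U-turn (180°)) -> South
  L (left (90° counter-clockwise)) -> East
  L (left (90° counter-clockwise)) -> North
  L (left (90° counter-clockwise)) -> West
  L (left (90° counter-clockwise)) -> South
  L (left (90° counter-clockwise)) -> East
  U (U-turn (180°)) -> West
  R (right (90° clockwise)) -> North
  U (U-turn (180°)) -> South
  R (right (90° clockwise)) -> West
Final: West

Answer: Final heading: West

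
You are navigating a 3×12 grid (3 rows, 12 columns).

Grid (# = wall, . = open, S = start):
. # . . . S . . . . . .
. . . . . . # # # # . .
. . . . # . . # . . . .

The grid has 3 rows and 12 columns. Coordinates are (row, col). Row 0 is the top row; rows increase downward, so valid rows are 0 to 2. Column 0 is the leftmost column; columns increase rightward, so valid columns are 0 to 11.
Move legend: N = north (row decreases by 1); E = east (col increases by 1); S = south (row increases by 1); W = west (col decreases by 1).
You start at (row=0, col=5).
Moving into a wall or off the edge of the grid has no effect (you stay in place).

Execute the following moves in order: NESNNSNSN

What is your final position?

Start: (row=0, col=5)
  N (north): blocked, stay at (row=0, col=5)
  E (east): (row=0, col=5) -> (row=0, col=6)
  S (south): blocked, stay at (row=0, col=6)
  N (north): blocked, stay at (row=0, col=6)
  N (north): blocked, stay at (row=0, col=6)
  S (south): blocked, stay at (row=0, col=6)
  N (north): blocked, stay at (row=0, col=6)
  S (south): blocked, stay at (row=0, col=6)
  N (north): blocked, stay at (row=0, col=6)
Final: (row=0, col=6)

Answer: Final position: (row=0, col=6)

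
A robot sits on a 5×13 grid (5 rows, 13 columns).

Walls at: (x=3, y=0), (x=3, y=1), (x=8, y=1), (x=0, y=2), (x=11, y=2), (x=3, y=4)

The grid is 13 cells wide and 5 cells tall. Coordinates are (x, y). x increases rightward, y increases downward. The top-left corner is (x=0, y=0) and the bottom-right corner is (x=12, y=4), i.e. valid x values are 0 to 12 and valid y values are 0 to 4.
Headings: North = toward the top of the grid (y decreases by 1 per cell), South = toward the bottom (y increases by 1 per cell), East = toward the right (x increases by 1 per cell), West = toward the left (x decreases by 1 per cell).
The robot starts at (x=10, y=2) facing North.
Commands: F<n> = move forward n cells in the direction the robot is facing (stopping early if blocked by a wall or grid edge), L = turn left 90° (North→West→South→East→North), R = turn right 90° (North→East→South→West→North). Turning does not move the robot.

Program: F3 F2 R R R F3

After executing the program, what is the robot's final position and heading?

Start: (x=10, y=2), facing North
  F3: move forward 2/3 (blocked), now at (x=10, y=0)
  F2: move forward 0/2 (blocked), now at (x=10, y=0)
  R: turn right, now facing East
  R: turn right, now facing South
  R: turn right, now facing West
  F3: move forward 3, now at (x=7, y=0)
Final: (x=7, y=0), facing West

Answer: Final position: (x=7, y=0), facing West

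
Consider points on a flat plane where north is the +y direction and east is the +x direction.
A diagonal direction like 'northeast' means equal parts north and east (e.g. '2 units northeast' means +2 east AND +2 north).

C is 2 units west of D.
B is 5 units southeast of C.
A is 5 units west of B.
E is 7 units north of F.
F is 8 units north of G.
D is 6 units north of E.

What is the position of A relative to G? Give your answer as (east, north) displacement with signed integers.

Place G at the origin (east=0, north=0).
  F is 8 units north of G: delta (east=+0, north=+8); F at (east=0, north=8).
  E is 7 units north of F: delta (east=+0, north=+7); E at (east=0, north=15).
  D is 6 units north of E: delta (east=+0, north=+6); D at (east=0, north=21).
  C is 2 units west of D: delta (east=-2, north=+0); C at (east=-2, north=21).
  B is 5 units southeast of C: delta (east=+5, north=-5); B at (east=3, north=16).
  A is 5 units west of B: delta (east=-5, north=+0); A at (east=-2, north=16).
Therefore A relative to G: (east=-2, north=16).

Answer: A is at (east=-2, north=16) relative to G.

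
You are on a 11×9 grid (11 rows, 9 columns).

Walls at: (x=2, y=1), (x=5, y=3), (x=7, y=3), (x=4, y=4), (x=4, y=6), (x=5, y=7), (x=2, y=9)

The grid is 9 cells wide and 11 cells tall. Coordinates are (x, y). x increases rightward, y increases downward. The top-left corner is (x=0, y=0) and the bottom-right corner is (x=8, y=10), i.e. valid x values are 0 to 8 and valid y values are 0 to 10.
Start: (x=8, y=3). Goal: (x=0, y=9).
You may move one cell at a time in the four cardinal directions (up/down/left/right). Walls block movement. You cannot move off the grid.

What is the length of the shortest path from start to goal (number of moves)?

BFS from (x=8, y=3) until reaching (x=0, y=9):
  Distance 0: (x=8, y=3)
  Distance 1: (x=8, y=2), (x=8, y=4)
  Distance 2: (x=8, y=1), (x=7, y=2), (x=7, y=4), (x=8, y=5)
  Distance 3: (x=8, y=0), (x=7, y=1), (x=6, y=2), (x=6, y=4), (x=7, y=5), (x=8, y=6)
  Distance 4: (x=7, y=0), (x=6, y=1), (x=5, y=2), (x=6, y=3), (x=5, y=4), (x=6, y=5), (x=7, y=6), (x=8, y=7)
  Distance 5: (x=6, y=0), (x=5, y=1), (x=4, y=2), (x=5, y=5), (x=6, y=6), (x=7, y=7), (x=8, y=8)
  Distance 6: (x=5, y=0), (x=4, y=1), (x=3, y=2), (x=4, y=3), (x=4, y=5), (x=5, y=6), (x=6, y=7), (x=7, y=8), (x=8, y=9)
  Distance 7: (x=4, y=0), (x=3, y=1), (x=2, y=2), (x=3, y=3), (x=3, y=5), (x=6, y=8), (x=7, y=9), (x=8, y=10)
  Distance 8: (x=3, y=0), (x=1, y=2), (x=2, y=3), (x=3, y=4), (x=2, y=5), (x=3, y=6), (x=5, y=8), (x=6, y=9), (x=7, y=10)
  Distance 9: (x=2, y=0), (x=1, y=1), (x=0, y=2), (x=1, y=3), (x=2, y=4), (x=1, y=5), (x=2, y=6), (x=3, y=7), (x=4, y=8), (x=5, y=9), (x=6, y=10)
  Distance 10: (x=1, y=0), (x=0, y=1), (x=0, y=3), (x=1, y=4), (x=0, y=5), (x=1, y=6), (x=2, y=7), (x=4, y=7), (x=3, y=8), (x=4, y=9), (x=5, y=10)
  Distance 11: (x=0, y=0), (x=0, y=4), (x=0, y=6), (x=1, y=7), (x=2, y=8), (x=3, y=9), (x=4, y=10)
  Distance 12: (x=0, y=7), (x=1, y=8), (x=3, y=10)
  Distance 13: (x=0, y=8), (x=1, y=9), (x=2, y=10)
  Distance 14: (x=0, y=9), (x=1, y=10)  <- goal reached here
One shortest path (14 moves): (x=8, y=3) -> (x=8, y=4) -> (x=7, y=4) -> (x=6, y=4) -> (x=5, y=4) -> (x=5, y=5) -> (x=4, y=5) -> (x=3, y=5) -> (x=2, y=5) -> (x=1, y=5) -> (x=0, y=5) -> (x=0, y=6) -> (x=0, y=7) -> (x=0, y=8) -> (x=0, y=9)

Answer: Shortest path length: 14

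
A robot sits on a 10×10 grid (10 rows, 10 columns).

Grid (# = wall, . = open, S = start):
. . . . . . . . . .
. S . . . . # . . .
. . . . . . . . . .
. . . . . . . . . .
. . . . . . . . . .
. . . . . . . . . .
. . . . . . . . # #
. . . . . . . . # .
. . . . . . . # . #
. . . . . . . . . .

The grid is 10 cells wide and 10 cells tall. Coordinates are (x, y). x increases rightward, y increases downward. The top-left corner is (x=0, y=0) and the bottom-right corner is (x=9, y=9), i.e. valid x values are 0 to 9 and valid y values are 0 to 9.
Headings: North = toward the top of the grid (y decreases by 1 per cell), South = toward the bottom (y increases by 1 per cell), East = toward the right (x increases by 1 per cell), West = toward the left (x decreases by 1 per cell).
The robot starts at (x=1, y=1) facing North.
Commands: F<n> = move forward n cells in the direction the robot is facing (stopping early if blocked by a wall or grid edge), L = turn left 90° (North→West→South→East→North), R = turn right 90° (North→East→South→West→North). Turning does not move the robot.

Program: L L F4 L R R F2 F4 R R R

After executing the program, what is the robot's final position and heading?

Answer: Final position: (x=0, y=5), facing South

Derivation:
Start: (x=1, y=1), facing North
  L: turn left, now facing West
  L: turn left, now facing South
  F4: move forward 4, now at (x=1, y=5)
  L: turn left, now facing East
  R: turn right, now facing South
  R: turn right, now facing West
  F2: move forward 1/2 (blocked), now at (x=0, y=5)
  F4: move forward 0/4 (blocked), now at (x=0, y=5)
  R: turn right, now facing North
  R: turn right, now facing East
  R: turn right, now facing South
Final: (x=0, y=5), facing South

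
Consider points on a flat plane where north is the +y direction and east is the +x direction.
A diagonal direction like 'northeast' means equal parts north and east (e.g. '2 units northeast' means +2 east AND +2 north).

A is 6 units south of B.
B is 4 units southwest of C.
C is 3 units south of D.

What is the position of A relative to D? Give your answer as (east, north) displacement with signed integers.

Place D at the origin (east=0, north=0).
  C is 3 units south of D: delta (east=+0, north=-3); C at (east=0, north=-3).
  B is 4 units southwest of C: delta (east=-4, north=-4); B at (east=-4, north=-7).
  A is 6 units south of B: delta (east=+0, north=-6); A at (east=-4, north=-13).
Therefore A relative to D: (east=-4, north=-13).

Answer: A is at (east=-4, north=-13) relative to D.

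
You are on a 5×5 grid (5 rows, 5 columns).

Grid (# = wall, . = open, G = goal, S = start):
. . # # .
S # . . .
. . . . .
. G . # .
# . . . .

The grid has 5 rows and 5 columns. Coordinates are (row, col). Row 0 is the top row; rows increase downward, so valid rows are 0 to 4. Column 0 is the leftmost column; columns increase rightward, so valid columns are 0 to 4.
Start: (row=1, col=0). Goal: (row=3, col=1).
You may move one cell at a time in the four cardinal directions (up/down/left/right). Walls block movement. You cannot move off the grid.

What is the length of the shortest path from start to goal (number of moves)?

Answer: Shortest path length: 3

Derivation:
BFS from (row=1, col=0) until reaching (row=3, col=1):
  Distance 0: (row=1, col=0)
  Distance 1: (row=0, col=0), (row=2, col=0)
  Distance 2: (row=0, col=1), (row=2, col=1), (row=3, col=0)
  Distance 3: (row=2, col=2), (row=3, col=1)  <- goal reached here
One shortest path (3 moves): (row=1, col=0) -> (row=2, col=0) -> (row=2, col=1) -> (row=3, col=1)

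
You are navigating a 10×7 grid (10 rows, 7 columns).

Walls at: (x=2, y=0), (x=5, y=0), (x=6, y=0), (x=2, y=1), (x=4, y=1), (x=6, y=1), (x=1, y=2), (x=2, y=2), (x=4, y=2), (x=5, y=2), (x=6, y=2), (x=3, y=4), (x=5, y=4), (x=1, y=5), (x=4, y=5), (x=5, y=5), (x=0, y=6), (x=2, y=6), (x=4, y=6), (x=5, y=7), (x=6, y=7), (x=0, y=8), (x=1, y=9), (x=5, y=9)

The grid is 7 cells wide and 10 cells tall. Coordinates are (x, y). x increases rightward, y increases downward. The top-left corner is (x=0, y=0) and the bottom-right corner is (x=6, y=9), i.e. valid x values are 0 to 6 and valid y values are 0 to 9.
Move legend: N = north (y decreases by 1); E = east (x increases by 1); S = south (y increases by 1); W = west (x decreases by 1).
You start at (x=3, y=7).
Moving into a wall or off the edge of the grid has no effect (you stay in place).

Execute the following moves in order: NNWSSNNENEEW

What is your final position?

Answer: Final position: (x=3, y=2)

Derivation:
Start: (x=3, y=7)
  N (north): (x=3, y=7) -> (x=3, y=6)
  N (north): (x=3, y=6) -> (x=3, y=5)
  W (west): (x=3, y=5) -> (x=2, y=5)
  S (south): blocked, stay at (x=2, y=5)
  S (south): blocked, stay at (x=2, y=5)
  N (north): (x=2, y=5) -> (x=2, y=4)
  N (north): (x=2, y=4) -> (x=2, y=3)
  E (east): (x=2, y=3) -> (x=3, y=3)
  N (north): (x=3, y=3) -> (x=3, y=2)
  E (east): blocked, stay at (x=3, y=2)
  E (east): blocked, stay at (x=3, y=2)
  W (west): blocked, stay at (x=3, y=2)
Final: (x=3, y=2)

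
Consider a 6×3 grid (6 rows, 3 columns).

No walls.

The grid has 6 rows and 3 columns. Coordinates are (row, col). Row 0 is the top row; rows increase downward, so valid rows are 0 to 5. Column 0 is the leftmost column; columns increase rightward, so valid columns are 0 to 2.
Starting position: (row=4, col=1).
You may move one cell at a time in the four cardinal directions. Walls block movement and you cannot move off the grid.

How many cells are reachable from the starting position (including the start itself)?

Answer: Reachable cells: 18

Derivation:
BFS flood-fill from (row=4, col=1):
  Distance 0: (row=4, col=1)
  Distance 1: (row=3, col=1), (row=4, col=0), (row=4, col=2), (row=5, col=1)
  Distance 2: (row=2, col=1), (row=3, col=0), (row=3, col=2), (row=5, col=0), (row=5, col=2)
  Distance 3: (row=1, col=1), (row=2, col=0), (row=2, col=2)
  Distance 4: (row=0, col=1), (row=1, col=0), (row=1, col=2)
  Distance 5: (row=0, col=0), (row=0, col=2)
Total reachable: 18 (grid has 18 open cells total)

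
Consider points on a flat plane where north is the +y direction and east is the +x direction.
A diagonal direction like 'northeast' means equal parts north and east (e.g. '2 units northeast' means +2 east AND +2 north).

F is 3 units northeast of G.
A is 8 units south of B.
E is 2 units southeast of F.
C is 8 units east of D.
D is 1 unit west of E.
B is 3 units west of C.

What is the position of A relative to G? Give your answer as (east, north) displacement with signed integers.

Place G at the origin (east=0, north=0).
  F is 3 units northeast of G: delta (east=+3, north=+3); F at (east=3, north=3).
  E is 2 units southeast of F: delta (east=+2, north=-2); E at (east=5, north=1).
  D is 1 unit west of E: delta (east=-1, north=+0); D at (east=4, north=1).
  C is 8 units east of D: delta (east=+8, north=+0); C at (east=12, north=1).
  B is 3 units west of C: delta (east=-3, north=+0); B at (east=9, north=1).
  A is 8 units south of B: delta (east=+0, north=-8); A at (east=9, north=-7).
Therefore A relative to G: (east=9, north=-7).

Answer: A is at (east=9, north=-7) relative to G.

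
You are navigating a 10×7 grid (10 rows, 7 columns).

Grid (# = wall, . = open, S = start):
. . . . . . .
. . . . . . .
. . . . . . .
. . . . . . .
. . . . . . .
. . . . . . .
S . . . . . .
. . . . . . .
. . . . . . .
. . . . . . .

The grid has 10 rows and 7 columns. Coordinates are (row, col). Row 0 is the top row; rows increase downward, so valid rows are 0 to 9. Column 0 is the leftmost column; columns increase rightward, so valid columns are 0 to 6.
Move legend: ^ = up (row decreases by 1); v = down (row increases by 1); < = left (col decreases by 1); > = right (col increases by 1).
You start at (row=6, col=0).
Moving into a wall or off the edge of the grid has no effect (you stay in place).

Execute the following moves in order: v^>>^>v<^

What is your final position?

Answer: Final position: (row=5, col=2)

Derivation:
Start: (row=6, col=0)
  v (down): (row=6, col=0) -> (row=7, col=0)
  ^ (up): (row=7, col=0) -> (row=6, col=0)
  > (right): (row=6, col=0) -> (row=6, col=1)
  > (right): (row=6, col=1) -> (row=6, col=2)
  ^ (up): (row=6, col=2) -> (row=5, col=2)
  > (right): (row=5, col=2) -> (row=5, col=3)
  v (down): (row=5, col=3) -> (row=6, col=3)
  < (left): (row=6, col=3) -> (row=6, col=2)
  ^ (up): (row=6, col=2) -> (row=5, col=2)
Final: (row=5, col=2)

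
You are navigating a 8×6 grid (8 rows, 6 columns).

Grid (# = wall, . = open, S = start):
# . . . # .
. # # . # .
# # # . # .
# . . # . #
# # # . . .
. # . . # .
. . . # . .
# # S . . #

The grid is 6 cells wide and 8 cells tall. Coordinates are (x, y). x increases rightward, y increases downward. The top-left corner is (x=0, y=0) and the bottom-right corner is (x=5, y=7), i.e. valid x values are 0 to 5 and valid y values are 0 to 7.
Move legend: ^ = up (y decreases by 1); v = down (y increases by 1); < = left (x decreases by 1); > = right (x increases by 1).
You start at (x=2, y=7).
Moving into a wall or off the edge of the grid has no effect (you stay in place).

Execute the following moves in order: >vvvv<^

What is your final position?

Start: (x=2, y=7)
  > (right): (x=2, y=7) -> (x=3, y=7)
  [×4]v (down): blocked, stay at (x=3, y=7)
  < (left): (x=3, y=7) -> (x=2, y=7)
  ^ (up): (x=2, y=7) -> (x=2, y=6)
Final: (x=2, y=6)

Answer: Final position: (x=2, y=6)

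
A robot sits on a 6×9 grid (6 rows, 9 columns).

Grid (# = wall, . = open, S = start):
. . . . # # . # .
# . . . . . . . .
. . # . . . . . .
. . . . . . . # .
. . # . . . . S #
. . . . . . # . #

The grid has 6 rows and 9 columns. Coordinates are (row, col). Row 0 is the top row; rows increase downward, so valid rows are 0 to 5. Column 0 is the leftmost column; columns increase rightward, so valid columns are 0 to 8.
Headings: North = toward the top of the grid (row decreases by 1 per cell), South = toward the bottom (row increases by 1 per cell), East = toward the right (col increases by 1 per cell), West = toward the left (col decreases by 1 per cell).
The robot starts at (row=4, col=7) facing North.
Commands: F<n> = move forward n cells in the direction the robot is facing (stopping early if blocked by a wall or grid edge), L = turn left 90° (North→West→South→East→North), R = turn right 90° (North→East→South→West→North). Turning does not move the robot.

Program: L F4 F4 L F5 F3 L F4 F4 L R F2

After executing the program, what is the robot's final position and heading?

Answer: Final position: (row=5, col=5), facing East

Derivation:
Start: (row=4, col=7), facing North
  L: turn left, now facing West
  F4: move forward 4, now at (row=4, col=3)
  F4: move forward 0/4 (blocked), now at (row=4, col=3)
  L: turn left, now facing South
  F5: move forward 1/5 (blocked), now at (row=5, col=3)
  F3: move forward 0/3 (blocked), now at (row=5, col=3)
  L: turn left, now facing East
  F4: move forward 2/4 (blocked), now at (row=5, col=5)
  F4: move forward 0/4 (blocked), now at (row=5, col=5)
  L: turn left, now facing North
  R: turn right, now facing East
  F2: move forward 0/2 (blocked), now at (row=5, col=5)
Final: (row=5, col=5), facing East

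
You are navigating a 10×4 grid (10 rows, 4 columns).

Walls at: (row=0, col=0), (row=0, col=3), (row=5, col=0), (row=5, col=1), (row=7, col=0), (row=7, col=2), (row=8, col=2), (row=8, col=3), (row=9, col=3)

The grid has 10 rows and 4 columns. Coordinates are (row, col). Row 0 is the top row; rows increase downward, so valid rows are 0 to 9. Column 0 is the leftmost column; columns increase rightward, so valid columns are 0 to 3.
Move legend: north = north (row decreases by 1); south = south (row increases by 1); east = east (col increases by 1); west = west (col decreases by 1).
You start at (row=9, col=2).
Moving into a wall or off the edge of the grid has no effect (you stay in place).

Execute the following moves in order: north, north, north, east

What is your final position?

Answer: Final position: (row=9, col=2)

Derivation:
Start: (row=9, col=2)
  [×3]north (north): blocked, stay at (row=9, col=2)
  east (east): blocked, stay at (row=9, col=2)
Final: (row=9, col=2)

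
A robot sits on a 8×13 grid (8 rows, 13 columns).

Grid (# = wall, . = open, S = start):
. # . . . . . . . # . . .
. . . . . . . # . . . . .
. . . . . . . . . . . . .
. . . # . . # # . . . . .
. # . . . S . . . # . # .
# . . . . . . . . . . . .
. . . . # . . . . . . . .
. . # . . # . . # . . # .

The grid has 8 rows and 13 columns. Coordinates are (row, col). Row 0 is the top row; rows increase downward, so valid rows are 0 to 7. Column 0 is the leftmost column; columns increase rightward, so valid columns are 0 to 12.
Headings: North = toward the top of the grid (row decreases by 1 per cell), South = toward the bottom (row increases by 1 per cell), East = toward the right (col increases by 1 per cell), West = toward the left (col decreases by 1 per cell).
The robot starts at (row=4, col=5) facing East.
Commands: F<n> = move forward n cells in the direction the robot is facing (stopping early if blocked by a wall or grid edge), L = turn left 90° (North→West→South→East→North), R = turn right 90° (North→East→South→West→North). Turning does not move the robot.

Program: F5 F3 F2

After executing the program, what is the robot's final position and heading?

Answer: Final position: (row=4, col=8), facing East

Derivation:
Start: (row=4, col=5), facing East
  F5: move forward 3/5 (blocked), now at (row=4, col=8)
  F3: move forward 0/3 (blocked), now at (row=4, col=8)
  F2: move forward 0/2 (blocked), now at (row=4, col=8)
Final: (row=4, col=8), facing East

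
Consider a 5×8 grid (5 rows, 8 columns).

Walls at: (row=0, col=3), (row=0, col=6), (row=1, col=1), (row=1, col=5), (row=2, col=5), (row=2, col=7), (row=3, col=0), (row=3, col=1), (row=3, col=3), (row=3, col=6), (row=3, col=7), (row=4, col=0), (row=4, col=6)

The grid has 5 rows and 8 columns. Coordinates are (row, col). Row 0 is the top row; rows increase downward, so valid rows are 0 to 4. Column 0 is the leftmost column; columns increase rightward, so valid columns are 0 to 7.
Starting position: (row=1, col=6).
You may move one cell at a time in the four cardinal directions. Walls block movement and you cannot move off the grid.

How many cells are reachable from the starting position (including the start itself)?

BFS flood-fill from (row=1, col=6):
  Distance 0: (row=1, col=6)
  Distance 1: (row=1, col=7), (row=2, col=6)
  Distance 2: (row=0, col=7)
Total reachable: 4 (grid has 27 open cells total)

Answer: Reachable cells: 4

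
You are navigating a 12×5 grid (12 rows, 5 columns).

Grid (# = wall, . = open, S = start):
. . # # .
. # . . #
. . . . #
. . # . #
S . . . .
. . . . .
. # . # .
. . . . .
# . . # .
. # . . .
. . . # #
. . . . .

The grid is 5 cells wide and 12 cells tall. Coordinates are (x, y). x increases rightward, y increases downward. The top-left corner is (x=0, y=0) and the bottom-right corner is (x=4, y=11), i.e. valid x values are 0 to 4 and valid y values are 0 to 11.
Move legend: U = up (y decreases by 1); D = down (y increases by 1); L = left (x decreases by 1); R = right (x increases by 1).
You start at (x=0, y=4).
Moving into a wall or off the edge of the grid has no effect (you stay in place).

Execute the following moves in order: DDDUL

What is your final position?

Answer: Final position: (x=0, y=6)

Derivation:
Start: (x=0, y=4)
  D (down): (x=0, y=4) -> (x=0, y=5)
  D (down): (x=0, y=5) -> (x=0, y=6)
  D (down): (x=0, y=6) -> (x=0, y=7)
  U (up): (x=0, y=7) -> (x=0, y=6)
  L (left): blocked, stay at (x=0, y=6)
Final: (x=0, y=6)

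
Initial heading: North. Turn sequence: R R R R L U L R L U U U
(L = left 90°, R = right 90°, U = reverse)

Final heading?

Answer: Final heading: South

Derivation:
Start: North
  R (right (90° clockwise)) -> East
  R (right (90° clockwise)) -> South
  R (right (90° clockwise)) -> West
  R (right (90° clockwise)) -> North
  L (left (90° counter-clockwise)) -> West
  U (U-turn (180°)) -> East
  L (left (90° counter-clockwise)) -> North
  R (right (90° clockwise)) -> East
  L (left (90° counter-clockwise)) -> North
  U (U-turn (180°)) -> South
  U (U-turn (180°)) -> North
  U (U-turn (180°)) -> South
Final: South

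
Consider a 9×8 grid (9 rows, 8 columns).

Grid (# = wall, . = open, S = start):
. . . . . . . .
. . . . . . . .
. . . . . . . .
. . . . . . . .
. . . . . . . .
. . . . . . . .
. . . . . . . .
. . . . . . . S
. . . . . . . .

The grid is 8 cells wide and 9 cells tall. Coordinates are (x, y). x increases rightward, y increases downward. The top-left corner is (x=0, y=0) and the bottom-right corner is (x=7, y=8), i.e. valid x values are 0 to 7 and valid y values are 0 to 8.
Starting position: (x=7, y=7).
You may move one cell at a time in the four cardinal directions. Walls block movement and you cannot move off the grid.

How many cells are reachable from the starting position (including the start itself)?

Answer: Reachable cells: 72

Derivation:
BFS flood-fill from (x=7, y=7):
  Distance 0: (x=7, y=7)
  Distance 1: (x=7, y=6), (x=6, y=7), (x=7, y=8)
  Distance 2: (x=7, y=5), (x=6, y=6), (x=5, y=7), (x=6, y=8)
  Distance 3: (x=7, y=4), (x=6, y=5), (x=5, y=6), (x=4, y=7), (x=5, y=8)
  Distance 4: (x=7, y=3), (x=6, y=4), (x=5, y=5), (x=4, y=6), (x=3, y=7), (x=4, y=8)
  Distance 5: (x=7, y=2), (x=6, y=3), (x=5, y=4), (x=4, y=5), (x=3, y=6), (x=2, y=7), (x=3, y=8)
  Distance 6: (x=7, y=1), (x=6, y=2), (x=5, y=3), (x=4, y=4), (x=3, y=5), (x=2, y=6), (x=1, y=7), (x=2, y=8)
  Distance 7: (x=7, y=0), (x=6, y=1), (x=5, y=2), (x=4, y=3), (x=3, y=4), (x=2, y=5), (x=1, y=6), (x=0, y=7), (x=1, y=8)
  Distance 8: (x=6, y=0), (x=5, y=1), (x=4, y=2), (x=3, y=3), (x=2, y=4), (x=1, y=5), (x=0, y=6), (x=0, y=8)
  Distance 9: (x=5, y=0), (x=4, y=1), (x=3, y=2), (x=2, y=3), (x=1, y=4), (x=0, y=5)
  Distance 10: (x=4, y=0), (x=3, y=1), (x=2, y=2), (x=1, y=3), (x=0, y=4)
  Distance 11: (x=3, y=0), (x=2, y=1), (x=1, y=2), (x=0, y=3)
  Distance 12: (x=2, y=0), (x=1, y=1), (x=0, y=2)
  Distance 13: (x=1, y=0), (x=0, y=1)
  Distance 14: (x=0, y=0)
Total reachable: 72 (grid has 72 open cells total)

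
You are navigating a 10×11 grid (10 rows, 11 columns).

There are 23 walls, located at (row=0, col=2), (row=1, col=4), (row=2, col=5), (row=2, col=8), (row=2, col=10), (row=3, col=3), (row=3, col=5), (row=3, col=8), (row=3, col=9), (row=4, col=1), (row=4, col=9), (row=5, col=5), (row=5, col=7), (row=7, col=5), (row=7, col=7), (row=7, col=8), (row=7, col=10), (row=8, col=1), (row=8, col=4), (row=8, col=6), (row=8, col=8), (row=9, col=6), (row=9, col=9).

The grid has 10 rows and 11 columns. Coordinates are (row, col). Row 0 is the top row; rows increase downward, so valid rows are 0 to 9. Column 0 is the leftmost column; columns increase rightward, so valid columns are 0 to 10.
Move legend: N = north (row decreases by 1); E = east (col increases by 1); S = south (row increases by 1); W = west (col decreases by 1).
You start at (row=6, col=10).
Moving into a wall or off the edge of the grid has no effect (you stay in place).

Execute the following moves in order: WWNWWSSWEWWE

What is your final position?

Answer: Final position: (row=6, col=7)

Derivation:
Start: (row=6, col=10)
  W (west): (row=6, col=10) -> (row=6, col=9)
  W (west): (row=6, col=9) -> (row=6, col=8)
  N (north): (row=6, col=8) -> (row=5, col=8)
  W (west): blocked, stay at (row=5, col=8)
  W (west): blocked, stay at (row=5, col=8)
  S (south): (row=5, col=8) -> (row=6, col=8)
  S (south): blocked, stay at (row=6, col=8)
  W (west): (row=6, col=8) -> (row=6, col=7)
  E (east): (row=6, col=7) -> (row=6, col=8)
  W (west): (row=6, col=8) -> (row=6, col=7)
  W (west): (row=6, col=7) -> (row=6, col=6)
  E (east): (row=6, col=6) -> (row=6, col=7)
Final: (row=6, col=7)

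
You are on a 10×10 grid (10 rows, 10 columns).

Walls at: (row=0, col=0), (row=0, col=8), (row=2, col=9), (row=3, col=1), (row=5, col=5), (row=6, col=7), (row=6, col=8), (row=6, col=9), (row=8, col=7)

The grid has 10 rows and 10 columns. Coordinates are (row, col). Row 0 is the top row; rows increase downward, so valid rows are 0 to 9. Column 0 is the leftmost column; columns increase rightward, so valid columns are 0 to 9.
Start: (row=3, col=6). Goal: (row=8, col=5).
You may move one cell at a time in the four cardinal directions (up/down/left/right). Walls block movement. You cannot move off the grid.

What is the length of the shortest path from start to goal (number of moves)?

Answer: Shortest path length: 6

Derivation:
BFS from (row=3, col=6) until reaching (row=8, col=5):
  Distance 0: (row=3, col=6)
  Distance 1: (row=2, col=6), (row=3, col=5), (row=3, col=7), (row=4, col=6)
  Distance 2: (row=1, col=6), (row=2, col=5), (row=2, col=7), (row=3, col=4), (row=3, col=8), (row=4, col=5), (row=4, col=7), (row=5, col=6)
  Distance 3: (row=0, col=6), (row=1, col=5), (row=1, col=7), (row=2, col=4), (row=2, col=8), (row=3, col=3), (row=3, col=9), (row=4, col=4), (row=4, col=8), (row=5, col=7), (row=6, col=6)
  Distance 4: (row=0, col=5), (row=0, col=7), (row=1, col=4), (row=1, col=8), (row=2, col=3), (row=3, col=2), (row=4, col=3), (row=4, col=9), (row=5, col=4), (row=5, col=8), (row=6, col=5), (row=7, col=6)
  Distance 5: (row=0, col=4), (row=1, col=3), (row=1, col=9), (row=2, col=2), (row=4, col=2), (row=5, col=3), (row=5, col=9), (row=6, col=4), (row=7, col=5), (row=7, col=7), (row=8, col=6)
  Distance 6: (row=0, col=3), (row=0, col=9), (row=1, col=2), (row=2, col=1), (row=4, col=1), (row=5, col=2), (row=6, col=3), (row=7, col=4), (row=7, col=8), (row=8, col=5), (row=9, col=6)  <- goal reached here
One shortest path (6 moves): (row=3, col=6) -> (row=4, col=6) -> (row=5, col=6) -> (row=6, col=6) -> (row=6, col=5) -> (row=7, col=5) -> (row=8, col=5)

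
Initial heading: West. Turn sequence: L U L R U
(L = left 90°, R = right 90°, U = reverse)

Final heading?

Start: West
  L (left (90° counter-clockwise)) -> South
  U (U-turn (180°)) -> North
  L (left (90° counter-clockwise)) -> West
  R (right (90° clockwise)) -> North
  U (U-turn (180°)) -> South
Final: South

Answer: Final heading: South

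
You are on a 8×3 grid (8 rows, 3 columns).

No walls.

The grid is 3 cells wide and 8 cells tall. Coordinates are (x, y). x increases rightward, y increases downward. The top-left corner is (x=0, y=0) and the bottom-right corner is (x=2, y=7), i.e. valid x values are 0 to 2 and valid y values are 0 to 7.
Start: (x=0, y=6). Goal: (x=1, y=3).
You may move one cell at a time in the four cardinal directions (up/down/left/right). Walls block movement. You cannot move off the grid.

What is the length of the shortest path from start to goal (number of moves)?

Answer: Shortest path length: 4

Derivation:
BFS from (x=0, y=6) until reaching (x=1, y=3):
  Distance 0: (x=0, y=6)
  Distance 1: (x=0, y=5), (x=1, y=6), (x=0, y=7)
  Distance 2: (x=0, y=4), (x=1, y=5), (x=2, y=6), (x=1, y=7)
  Distance 3: (x=0, y=3), (x=1, y=4), (x=2, y=5), (x=2, y=7)
  Distance 4: (x=0, y=2), (x=1, y=3), (x=2, y=4)  <- goal reached here
One shortest path (4 moves): (x=0, y=6) -> (x=1, y=6) -> (x=1, y=5) -> (x=1, y=4) -> (x=1, y=3)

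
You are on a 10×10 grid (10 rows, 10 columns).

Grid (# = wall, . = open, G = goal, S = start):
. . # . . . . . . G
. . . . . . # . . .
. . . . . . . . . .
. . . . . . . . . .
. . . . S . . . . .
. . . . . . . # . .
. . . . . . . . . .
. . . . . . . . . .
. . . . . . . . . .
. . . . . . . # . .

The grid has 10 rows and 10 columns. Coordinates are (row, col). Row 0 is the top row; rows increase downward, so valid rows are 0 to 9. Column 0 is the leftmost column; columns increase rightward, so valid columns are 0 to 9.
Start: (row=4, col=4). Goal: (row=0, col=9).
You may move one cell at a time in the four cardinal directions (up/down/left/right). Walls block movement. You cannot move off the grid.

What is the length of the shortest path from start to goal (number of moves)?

Answer: Shortest path length: 9

Derivation:
BFS from (row=4, col=4) until reaching (row=0, col=9):
  Distance 0: (row=4, col=4)
  Distance 1: (row=3, col=4), (row=4, col=3), (row=4, col=5), (row=5, col=4)
  Distance 2: (row=2, col=4), (row=3, col=3), (row=3, col=5), (row=4, col=2), (row=4, col=6), (row=5, col=3), (row=5, col=5), (row=6, col=4)
  Distance 3: (row=1, col=4), (row=2, col=3), (row=2, col=5), (row=3, col=2), (row=3, col=6), (row=4, col=1), (row=4, col=7), (row=5, col=2), (row=5, col=6), (row=6, col=3), (row=6, col=5), (row=7, col=4)
  Distance 4: (row=0, col=4), (row=1, col=3), (row=1, col=5), (row=2, col=2), (row=2, col=6), (row=3, col=1), (row=3, col=7), (row=4, col=0), (row=4, col=8), (row=5, col=1), (row=6, col=2), (row=6, col=6), (row=7, col=3), (row=7, col=5), (row=8, col=4)
  Distance 5: (row=0, col=3), (row=0, col=5), (row=1, col=2), (row=2, col=1), (row=2, col=7), (row=3, col=0), (row=3, col=8), (row=4, col=9), (row=5, col=0), (row=5, col=8), (row=6, col=1), (row=6, col=7), (row=7, col=2), (row=7, col=6), (row=8, col=3), (row=8, col=5), (row=9, col=4)
  Distance 6: (row=0, col=6), (row=1, col=1), (row=1, col=7), (row=2, col=0), (row=2, col=8), (row=3, col=9), (row=5, col=9), (row=6, col=0), (row=6, col=8), (row=7, col=1), (row=7, col=7), (row=8, col=2), (row=8, col=6), (row=9, col=3), (row=9, col=5)
  Distance 7: (row=0, col=1), (row=0, col=7), (row=1, col=0), (row=1, col=8), (row=2, col=9), (row=6, col=9), (row=7, col=0), (row=7, col=8), (row=8, col=1), (row=8, col=7), (row=9, col=2), (row=9, col=6)
  Distance 8: (row=0, col=0), (row=0, col=8), (row=1, col=9), (row=7, col=9), (row=8, col=0), (row=8, col=8), (row=9, col=1)
  Distance 9: (row=0, col=9), (row=8, col=9), (row=9, col=0), (row=9, col=8)  <- goal reached here
One shortest path (9 moves): (row=4, col=4) -> (row=4, col=5) -> (row=4, col=6) -> (row=4, col=7) -> (row=4, col=8) -> (row=4, col=9) -> (row=3, col=9) -> (row=2, col=9) -> (row=1, col=9) -> (row=0, col=9)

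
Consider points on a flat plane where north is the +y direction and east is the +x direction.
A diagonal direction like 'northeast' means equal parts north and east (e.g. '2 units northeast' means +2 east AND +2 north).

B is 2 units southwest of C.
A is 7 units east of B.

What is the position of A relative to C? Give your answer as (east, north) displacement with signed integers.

Place C at the origin (east=0, north=0).
  B is 2 units southwest of C: delta (east=-2, north=-2); B at (east=-2, north=-2).
  A is 7 units east of B: delta (east=+7, north=+0); A at (east=5, north=-2).
Therefore A relative to C: (east=5, north=-2).

Answer: A is at (east=5, north=-2) relative to C.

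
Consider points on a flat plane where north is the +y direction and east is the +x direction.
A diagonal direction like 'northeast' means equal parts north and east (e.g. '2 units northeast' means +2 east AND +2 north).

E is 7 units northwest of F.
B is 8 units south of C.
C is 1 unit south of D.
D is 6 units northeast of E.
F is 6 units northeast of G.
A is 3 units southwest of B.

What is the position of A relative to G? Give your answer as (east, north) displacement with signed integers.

Place G at the origin (east=0, north=0).
  F is 6 units northeast of G: delta (east=+6, north=+6); F at (east=6, north=6).
  E is 7 units northwest of F: delta (east=-7, north=+7); E at (east=-1, north=13).
  D is 6 units northeast of E: delta (east=+6, north=+6); D at (east=5, north=19).
  C is 1 unit south of D: delta (east=+0, north=-1); C at (east=5, north=18).
  B is 8 units south of C: delta (east=+0, north=-8); B at (east=5, north=10).
  A is 3 units southwest of B: delta (east=-3, north=-3); A at (east=2, north=7).
Therefore A relative to G: (east=2, north=7).

Answer: A is at (east=2, north=7) relative to G.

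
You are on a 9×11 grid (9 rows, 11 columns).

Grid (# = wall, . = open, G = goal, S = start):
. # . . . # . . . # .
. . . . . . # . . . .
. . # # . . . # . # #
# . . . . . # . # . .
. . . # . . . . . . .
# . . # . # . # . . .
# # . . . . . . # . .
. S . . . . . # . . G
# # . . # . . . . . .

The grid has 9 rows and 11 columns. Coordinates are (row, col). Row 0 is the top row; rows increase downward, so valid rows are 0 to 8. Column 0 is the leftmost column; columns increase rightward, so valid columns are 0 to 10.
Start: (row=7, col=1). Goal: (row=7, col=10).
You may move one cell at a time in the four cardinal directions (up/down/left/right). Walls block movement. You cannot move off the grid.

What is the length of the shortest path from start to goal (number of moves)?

BFS from (row=7, col=1) until reaching (row=7, col=10):
  Distance 0: (row=7, col=1)
  Distance 1: (row=7, col=0), (row=7, col=2)
  Distance 2: (row=6, col=2), (row=7, col=3), (row=8, col=2)
  Distance 3: (row=5, col=2), (row=6, col=3), (row=7, col=4), (row=8, col=3)
  Distance 4: (row=4, col=2), (row=5, col=1), (row=6, col=4), (row=7, col=5)
  Distance 5: (row=3, col=2), (row=4, col=1), (row=5, col=4), (row=6, col=5), (row=7, col=6), (row=8, col=5)
  Distance 6: (row=3, col=1), (row=3, col=3), (row=4, col=0), (row=4, col=4), (row=6, col=6), (row=8, col=6)
  Distance 7: (row=2, col=1), (row=3, col=4), (row=4, col=5), (row=5, col=6), (row=6, col=7), (row=8, col=7)
  Distance 8: (row=1, col=1), (row=2, col=0), (row=2, col=4), (row=3, col=5), (row=4, col=6), (row=8, col=8)
  Distance 9: (row=1, col=0), (row=1, col=2), (row=1, col=4), (row=2, col=5), (row=4, col=7), (row=7, col=8), (row=8, col=9)
  Distance 10: (row=0, col=0), (row=0, col=2), (row=0, col=4), (row=1, col=3), (row=1, col=5), (row=2, col=6), (row=3, col=7), (row=4, col=8), (row=7, col=9), (row=8, col=10)
  Distance 11: (row=0, col=3), (row=4, col=9), (row=5, col=8), (row=6, col=9), (row=7, col=10)  <- goal reached here
One shortest path (11 moves): (row=7, col=1) -> (row=7, col=2) -> (row=7, col=3) -> (row=7, col=4) -> (row=7, col=5) -> (row=7, col=6) -> (row=8, col=6) -> (row=8, col=7) -> (row=8, col=8) -> (row=8, col=9) -> (row=8, col=10) -> (row=7, col=10)

Answer: Shortest path length: 11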